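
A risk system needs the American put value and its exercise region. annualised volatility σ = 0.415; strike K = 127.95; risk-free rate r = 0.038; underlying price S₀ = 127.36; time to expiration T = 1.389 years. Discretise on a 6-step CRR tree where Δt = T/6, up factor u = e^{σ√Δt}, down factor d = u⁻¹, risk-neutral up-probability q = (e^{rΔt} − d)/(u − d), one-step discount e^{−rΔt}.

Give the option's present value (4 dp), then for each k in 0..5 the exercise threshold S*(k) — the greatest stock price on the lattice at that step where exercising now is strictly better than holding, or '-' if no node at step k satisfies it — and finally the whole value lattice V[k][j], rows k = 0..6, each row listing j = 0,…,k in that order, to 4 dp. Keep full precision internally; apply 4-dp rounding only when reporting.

params: Δt=0.23150 u=1.22101 d=0.81900 q=0.47223 e^(-rΔt)=0.99124
t_6 payoffs: 89.5150 70.6490 42.5225 0.5900 0.0000 0.0000 0.0000
t_5: node(5,0) S=46.9293 payoff=81.0207 vs cont=79.9000 → 81.0207 [stop]  node(5,1) S=69.9648 payoff=57.9852 vs cont=56.8645 → 57.9852 [stop]  node(5,2) S=104.3074 payoff=23.6426 vs cont=22.5219 → 23.6426 [stop]  node(5,3) S=155.5073 payoff=0.0000 vs cont=0.3087 → 0.3087 [wait]  node(5,4) S=231.8389 payoff=0.0000 vs cont=0.0000 → 0.0000 [wait]  node(5,5) S=345.6382 payoff=0.0000 vs cont=0.0000 → 0.0000 [wait]  ⇒ S*(5)=104.3074
t_4: node(4,0) S=57.3010 payoff=70.6490 vs cont=69.5284 → 70.6490 [stop]  node(4,1) S=85.4275 payoff=42.5225 vs cont=41.4019 → 42.5225 [stop]  node(4,2) S=127.3600 payoff=0.5900 vs cont=12.5131 → 12.5131 [wait]  node(4,3) S=189.8753 payoff=0.0000 vs cont=0.1615 → 0.1615 [wait]  node(4,4) S=283.0766 payoff=0.0000 vs cont=0.0000 → 0.0000 [wait]  ⇒ S*(4)=85.4275
t_3: node(3,0) S=69.9648 payoff=57.9852 vs cont=56.8645 → 57.9852 [stop]  node(3,1) S=104.3074 payoff=23.6426 vs cont=28.1030 → 28.1030 [wait]  node(3,2) S=155.5073 payoff=0.0000 vs cont=6.6219 → 6.6219 [wait]  node(3,3) S=231.8389 payoff=0.0000 vs cont=0.0845 → 0.0845 [wait]  ⇒ S*(3)=69.9648
t_2: node(2,0) S=85.4275 payoff=42.5225 vs cont=43.4898 → 43.4898 [wait]  node(2,1) S=127.3600 payoff=0.5900 vs cont=17.8018 → 17.8018 [wait]  node(2,2) S=189.8753 payoff=0.0000 vs cont=3.5038 → 3.5038 [wait]  ⇒ S*(2)=-
t_1: node(1,0) S=104.3074 payoff=23.6426 vs cont=31.0846 → 31.0846 [wait]  node(1,1) S=155.5073 payoff=0.0000 vs cont=10.9531 → 10.9531 [wait]  ⇒ S*(1)=-
t_0: node(0,0) S=127.3600 payoff=0.5900 vs cont=21.3890 → 21.3890 [wait]  ⇒ S*(0)=-

price = 21.3890
boundary = - - - 69.9648 85.4275 104.3074
tree:
21.3890
31.0846 10.9531
43.4898 17.8018 3.5038
57.9852 28.1030 6.6219 0.0845
70.6490 42.5225 12.5131 0.1615 0.0000
81.0207 57.9852 23.6426 0.3087 0.0000 0.0000
89.5150 70.6490 42.5225 0.5900 0.0000 0.0000 0.0000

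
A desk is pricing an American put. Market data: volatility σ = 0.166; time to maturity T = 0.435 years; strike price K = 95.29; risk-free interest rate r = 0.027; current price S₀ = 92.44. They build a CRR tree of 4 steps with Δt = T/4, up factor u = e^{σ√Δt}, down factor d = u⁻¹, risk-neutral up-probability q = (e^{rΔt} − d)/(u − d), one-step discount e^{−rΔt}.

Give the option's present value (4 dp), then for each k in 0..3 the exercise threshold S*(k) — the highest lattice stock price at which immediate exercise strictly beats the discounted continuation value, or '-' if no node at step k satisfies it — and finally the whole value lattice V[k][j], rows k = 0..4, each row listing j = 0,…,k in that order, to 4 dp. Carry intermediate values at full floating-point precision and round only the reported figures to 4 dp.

price = 5.3322
boundary = - - 82.8536 87.5156
tree:
5.3322
8.3298 2.5190
12.4364 4.4816 0.6715
16.8501 7.7744 1.3834 0.0000
21.0286 12.4364 2.8500 0.0000 0.0000

Δt=0.10875  u=1.05627  d=0.94673  q=0.51316  discount=0.99707
step 4 (expiry): payoffs max(K−S,0) = 21.0286 12.4364 2.8500 0.0000 0.0000
step 3: (k=3,j=0): S=78.4399, (K−S)⁺=16.8501, hold=16.5707 ⇒ V=16.8501 exercise | (k=3,j=1): S=87.5156, (K−S)⁺=7.7744, hold=7.4950 ⇒ V=7.7744 exercise | (k=3,j=2): S=97.6414, (K−S)⁺=0.0000, hold=1.3834 ⇒ V=1.3834 continue | (k=3,j=3): S=108.9388, (K−S)⁺=0.0000, hold=0.0000 ⇒ V=0.0000 continue  boundary S*=87.5156
step 2: (k=2,j=0): S=82.8536, (K−S)⁺=12.4364, hold=12.1570 ⇒ V=12.4364 exercise | (k=2,j=1): S=92.4400, (K−S)⁺=2.8500, hold=4.4816 ⇒ V=4.4816 continue | (k=2,j=2): S=103.1356, (K−S)⁺=0.0000, hold=0.6715 ⇒ V=0.6715 continue  boundary S*=82.8536
step 1: (k=1,j=0): S=87.5156, (K−S)⁺=7.7744, hold=8.3298 ⇒ V=8.3298 continue | (k=1,j=1): S=97.6414, (K−S)⁺=0.0000, hold=2.5190 ⇒ V=2.5190 continue  boundary S*=-
step 0: (k=0,j=0): S=92.4400, (K−S)⁺=2.8500, hold=5.3322 ⇒ V=5.3322 continue  boundary S*=-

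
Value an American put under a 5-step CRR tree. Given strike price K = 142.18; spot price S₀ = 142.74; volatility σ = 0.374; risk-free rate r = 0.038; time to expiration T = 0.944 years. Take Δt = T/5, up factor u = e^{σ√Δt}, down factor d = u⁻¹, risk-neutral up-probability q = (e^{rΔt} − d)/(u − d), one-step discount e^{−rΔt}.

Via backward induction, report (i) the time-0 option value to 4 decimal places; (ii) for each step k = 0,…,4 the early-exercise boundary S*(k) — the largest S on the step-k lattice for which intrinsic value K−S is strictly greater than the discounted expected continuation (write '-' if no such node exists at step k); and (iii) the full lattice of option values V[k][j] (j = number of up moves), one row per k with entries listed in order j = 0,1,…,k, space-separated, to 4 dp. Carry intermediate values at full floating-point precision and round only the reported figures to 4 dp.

Δt=0.18880, u=1.17646, d=0.85001, q=0.48152, disc=e^(-rΔt)=0.99285
k=5 terminal: V=max(K-S,0) → 78.8418 54.5167 20.8496 0.0000 0.0000 0.0000
k=4: j=0 S=74.5147 intr=67.6653 cont=66.6489 V=67.6653[EX]; j=1 S=103.1321 intr=39.0479 cont=38.0315 V=39.0479[EX]; j=2 S=142.7400 intr=0.0000 cont=10.7328 V=10.7328[hold]; j=3 S=197.5594 intr=0.0000 cont=0.0000 V=0.0000[hold]; j=4 S=273.4322 intr=0.0000 cont=0.0000 V=0.0000[hold]  S*(4)=103.1321
k=3: j=0 S=87.6633 intr=54.5167 cont=53.5003 V=54.5167[EX]; j=1 S=121.3304 intr=20.8496 cont=25.2320 V=25.2320[hold]; j=2 S=167.9274 intr=0.0000 cont=5.5250 V=5.5250[hold]; j=3 S=232.4201 intr=0.0000 cont=0.0000 V=0.0000[hold]  S*(3)=87.6633
k=2: j=0 S=103.1321 intr=39.0479 cont=40.1267 V=40.1267[hold]; j=1 S=142.7400 intr=0.0000 cont=15.6302 V=15.6302[hold]; j=2 S=197.5594 intr=0.0000 cont=2.8441 V=2.8441[hold]  S*(2)=-
k=1: j=0 S=121.3304 intr=20.8496 cont=28.1286 V=28.1286[hold]; j=1 S=167.9274 intr=0.0000 cont=9.4057 V=9.4057[hold]  S*(1)=-
k=0: j=0 S=142.7400 intr=0.0000 cont=18.9766 V=18.9766[hold]  S*(0)=-

price = 18.9766
boundary = - - - 87.6633 103.1321
tree:
18.9766
28.1286 9.4057
40.1267 15.6302 2.8441
54.5167 25.2320 5.5250 0.0000
67.6653 39.0479 10.7328 0.0000 0.0000
78.8418 54.5167 20.8496 0.0000 0.0000 0.0000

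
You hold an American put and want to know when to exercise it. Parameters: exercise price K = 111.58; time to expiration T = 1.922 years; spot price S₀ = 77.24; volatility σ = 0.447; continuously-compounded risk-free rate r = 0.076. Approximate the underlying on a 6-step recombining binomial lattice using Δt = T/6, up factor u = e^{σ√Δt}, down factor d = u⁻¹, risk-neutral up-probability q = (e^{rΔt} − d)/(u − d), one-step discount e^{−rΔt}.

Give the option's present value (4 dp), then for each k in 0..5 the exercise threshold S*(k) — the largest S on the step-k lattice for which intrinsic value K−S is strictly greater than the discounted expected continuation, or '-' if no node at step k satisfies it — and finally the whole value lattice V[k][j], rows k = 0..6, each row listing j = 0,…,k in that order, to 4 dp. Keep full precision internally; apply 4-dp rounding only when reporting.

Δt=0.32033  u=1.28787  d=0.77647  q=0.48528  discount=0.97595
step 6 (expiry): payoffs max(K−S,0) = 94.6522 83.5032 65.0112 34.3400 0.0000 0.0000 0.0000
step 5: (k=5,j=0): S=21.8009, (K−S)⁺=89.7791, hold=87.0954 ⇒ V=89.7791 exercise | (k=5,j=1): S=36.1594, (K−S)⁺=75.4206, hold=72.7369 ⇒ V=75.4206 exercise | (k=5,j=2): S=59.9748, (K−S)⁺=51.6052, hold=48.9216 ⇒ V=51.6052 exercise | (k=5,j=3): S=99.4754, (K−S)⁺=12.1046, hold=17.2505 ⇒ V=17.2505 continue | (k=5,j=4): S=164.9919, (K−S)⁺=0.0000, hold=0.0000 ⇒ V=0.0000 continue | (k=5,j=5): S=273.6590, (K−S)⁺=0.0000, hold=0.0000 ⇒ V=0.0000 continue  boundary S*=59.9748
step 4: (k=4,j=0): S=28.0768, (K−S)⁺=83.5032, hold=80.8195 ⇒ V=83.5032 exercise | (k=4,j=1): S=46.5688, (K−S)⁺=65.0112, hold=62.3275 ⇒ V=65.0112 exercise | (k=4,j=2): S=77.2400, (K−S)⁺=34.3400, hold=34.0935 ⇒ V=34.3400 exercise | (k=4,j=3): S=128.1118, (K−S)⁺=0.0000, hold=8.6657 ⇒ V=8.6657 continue | (k=4,j=4): S=212.4889, (K−S)⁺=0.0000, hold=0.0000 ⇒ V=0.0000 continue  boundary S*=77.2400
step 3: (k=3,j=0): S=36.1594, (K−S)⁺=75.4206, hold=72.7369 ⇒ V=75.4206 exercise | (k=3,j=1): S=59.9748, (K−S)⁺=51.6052, hold=48.9216 ⇒ V=51.6052 exercise | (k=3,j=2): S=99.4754, (K−S)⁺=12.1046, hold=21.3546 ⇒ V=21.3546 continue | (k=3,j=3): S=164.9919, (K−S)⁺=0.0000, hold=4.3531 ⇒ V=4.3531 continue  boundary S*=59.9748
step 2: (k=2,j=0): S=46.5688, (K−S)⁺=65.0112, hold=62.3275 ⇒ V=65.0112 exercise | (k=2,j=1): S=77.2400, (K−S)⁺=34.3400, hold=36.0372 ⇒ V=36.0372 continue | (k=2,j=2): S=128.1118, (K−S)⁺=0.0000, hold=12.7890 ⇒ V=12.7890 continue  boundary S*=46.5688
step 1: (k=1,j=0): S=59.9748, (K−S)⁺=51.6052, hold=49.7254 ⇒ V=51.6052 exercise | (k=1,j=1): S=99.4754, (K−S)⁺=12.1046, hold=24.1600 ⇒ V=24.1600 continue  boundary S*=59.9748
step 0: (k=0,j=0): S=77.2400, (K−S)⁺=34.3400, hold=37.3659 ⇒ V=37.3659 continue  boundary S*=-

price = 37.3659
boundary = - 59.9748 46.5688 59.9748 77.2400 59.9748
tree:
37.3659
51.6052 24.1600
65.0112 36.0372 12.7890
75.4206 51.6052 21.3546 4.3531
83.5032 65.0112 34.3400 8.6657 0.0000
89.7791 75.4206 51.6052 17.2505 0.0000 0.0000
94.6522 83.5032 65.0112 34.3400 0.0000 0.0000 0.0000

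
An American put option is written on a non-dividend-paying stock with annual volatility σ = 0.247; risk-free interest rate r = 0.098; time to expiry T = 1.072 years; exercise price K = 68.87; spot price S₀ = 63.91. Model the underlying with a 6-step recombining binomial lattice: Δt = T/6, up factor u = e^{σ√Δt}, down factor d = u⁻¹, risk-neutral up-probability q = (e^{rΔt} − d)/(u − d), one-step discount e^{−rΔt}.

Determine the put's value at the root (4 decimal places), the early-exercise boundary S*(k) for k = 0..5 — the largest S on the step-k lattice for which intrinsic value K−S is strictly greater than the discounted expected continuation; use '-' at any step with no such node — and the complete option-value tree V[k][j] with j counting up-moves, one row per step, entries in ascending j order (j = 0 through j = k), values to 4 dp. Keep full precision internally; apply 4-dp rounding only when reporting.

price = 6.9600
boundary = - 57.5740 51.8662 57.5740 51.8662 57.5740
tree:
6.9600
11.2960 3.7507
17.0038 6.6318 1.5905
22.1458 11.2960 3.1525 0.4054
26.7780 17.0038 6.0832 0.9341 0.0000
30.9509 22.1458 11.2960 2.1525 0.0000 0.0000
34.7102 26.7780 17.0038 4.9600 0.0000 0.0000 0.0000

params: Δt=0.17867 u=1.11005 d=0.90086 q=0.55836 e^(-rΔt)=0.98264
t_6 payoffs: 34.7102 26.7780 17.0038 4.9600 0.0000 0.0000 0.0000
t_5: node(5,0) S=37.9191 payoff=30.9509 vs cont=29.7556 → 30.9509 [stop]  node(5,1) S=46.7242 payoff=22.1458 vs cont=20.9504 → 22.1458 [stop]  node(5,2) S=57.5740 payoff=11.2960 vs cont=10.1006 → 11.2960 [stop]  node(5,3) S=70.9432 payoff=0.0000 vs cont=2.1525 → 2.1525 [wait]  node(5,4) S=87.4169 payoff=0.0000 vs cont=0.0000 → 0.0000 [wait]  node(5,5) S=107.7160 payoff=0.0000 vs cont=0.0000 → 0.0000 [wait]  ⇒ S*(5)=57.5740
t_4: node(4,0) S=42.0920 payoff=26.7780 vs cont=25.5826 → 26.7780 [stop]  node(4,1) S=51.8662 payoff=17.0038 vs cont=15.8084 → 17.0038 [stop]  node(4,2) S=63.9100 payoff=4.9600 vs cont=6.0832 → 6.0832 [wait]  node(4,3) S=78.7505 payoff=0.0000 vs cont=0.9341 → 0.9341 [wait]  node(4,4) S=97.0371 payoff=0.0000 vs cont=0.0000 → 0.0000 [wait]  ⇒ S*(4)=51.8662
t_3: node(3,0) S=46.7242 payoff=22.1458 vs cont=20.9504 → 22.1458 [stop]  node(3,1) S=57.5740 payoff=11.2960 vs cont=10.7169 → 11.2960 [stop]  node(3,2) S=70.9432 payoff=0.0000 vs cont=3.1525 → 3.1525 [wait]  node(3,3) S=87.4169 payoff=0.0000 vs cont=0.4054 → 0.4054 [wait]  ⇒ S*(3)=57.5740
t_2: node(2,0) S=51.8662 payoff=17.0038 vs cont=15.8084 → 17.0038 [stop]  node(2,1) S=63.9100 payoff=4.9600 vs cont=6.6318 → 6.6318 [wait]  node(2,2) S=78.7505 payoff=0.0000 vs cont=1.5905 → 1.5905 [wait]  ⇒ S*(2)=51.8662
t_1: node(1,0) S=57.5740 payoff=11.2960 vs cont=11.0179 → 11.2960 [stop]  node(1,1) S=70.9432 payoff=0.0000 vs cont=3.7507 → 3.7507 [wait]  ⇒ S*(1)=57.5740
t_0: node(0,0) S=63.9100 payoff=4.9600 vs cont=6.9600 → 6.9600 [wait]  ⇒ S*(0)=-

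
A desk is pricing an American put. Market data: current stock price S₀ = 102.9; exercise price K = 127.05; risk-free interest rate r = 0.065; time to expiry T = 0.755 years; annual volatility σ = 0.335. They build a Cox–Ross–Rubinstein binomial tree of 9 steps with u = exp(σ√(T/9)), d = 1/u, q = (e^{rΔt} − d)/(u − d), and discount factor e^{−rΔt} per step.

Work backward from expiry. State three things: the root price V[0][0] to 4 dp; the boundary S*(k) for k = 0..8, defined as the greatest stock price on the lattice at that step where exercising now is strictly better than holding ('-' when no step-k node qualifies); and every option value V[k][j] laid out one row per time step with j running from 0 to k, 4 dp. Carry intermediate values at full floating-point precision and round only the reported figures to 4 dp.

price = 25.9859
boundary = - 93.3849 84.7497 93.3849 84.7497 93.3849 84.7497 93.3849 102.9000
tree:
25.9859
33.6651 18.7074
42.3003 25.5069 12.2161
50.1371 33.6651 17.7515 6.8988
57.2492 42.3003 24.9275 10.8790 3.0549
63.7036 50.1371 33.6651 16.5954 5.3689 0.8099
69.5612 57.2492 42.3003 24.2757 9.2139 1.6415 0.0000
74.8772 63.7036 50.1371 33.6651 15.2949 3.3269 0.0000 0.0000
79.7016 69.5612 57.2492 42.3003 24.1500 6.7426 0.0000 0.0000 0.0000
84.0798 74.8772 63.7036 50.1371 33.6651 13.6654 0.0000 0.0000 0.0000 0.0000

params: Δt=0.08389 u=1.10189 d=0.90753 q=0.50389 e^(-rΔt)=0.99456
t_9 payoffs: 84.0798 74.8772 63.7036 50.1371 33.6651 13.6654 0.0000 0.0000 0.0000 0.0000
t_8: node(8,0) S=47.3484 payoff=79.7016 vs cont=79.0107 → 79.7016 [stop]  node(8,1) S=57.4888 payoff=69.5612 vs cont=68.8703 → 69.5612 [stop]  node(8,2) S=69.8008 payoff=57.2492 vs cont=56.5583 → 57.2492 [stop]  node(8,3) S=84.7497 payoff=42.3003 vs cont=41.6095 → 42.3003 [stop]  node(8,4) S=102.9000 payoff=24.1500 vs cont=23.4591 → 24.1500 [stop]  node(8,5) S=124.9375 payoff=2.1125 vs cont=6.7426 → 6.7426 [wait]  node(8,6) S=151.6946 payoff=0.0000 vs cont=0.0000 → 0.0000 [wait]  node(8,7) S=184.1822 payoff=0.0000 vs cont=0.0000 → 0.0000 [wait]  node(8,8) S=223.6275 payoff=0.0000 vs cont=0.0000 → 0.0000 [wait]  ⇒ S*(8)=102.9000
t_7: node(7,0) S=52.1728 payoff=74.8772 vs cont=74.1863 → 74.8772 [stop]  node(7,1) S=63.3464 payoff=63.7036 vs cont=63.0127 → 63.7036 [stop]  node(7,2) S=76.9129 payoff=50.1371 vs cont=49.4462 → 50.1371 [stop]  node(7,3) S=93.3849 payoff=33.6651 vs cont=32.9742 → 33.6651 [stop]  node(7,4) S=113.3846 payoff=13.6654 vs cont=15.2949 → 15.2949 [wait]  node(7,5) S=137.6675 payoff=0.0000 vs cont=3.3269 → 3.3269 [wait]  node(7,6) S=167.1510 payoff=0.0000 vs cont=0.0000 → 0.0000 [wait]  node(7,7) S=202.9488 payoff=0.0000 vs cont=0.0000 → 0.0000 [wait]  ⇒ S*(7)=93.3849
t_6: node(6,0) S=57.4888 payoff=69.5612 vs cont=68.8703 → 69.5612 [stop]  node(6,1) S=69.8008 payoff=57.2492 vs cont=56.5583 → 57.2492 [stop]  node(6,2) S=84.7497 payoff=42.3003 vs cont=41.6095 → 42.3003 [stop]  node(6,3) S=102.9000 payoff=24.1500 vs cont=24.2757 → 24.2757 [wait]  node(6,4) S=124.9375 payoff=2.1125 vs cont=9.2139 → 9.2139 [wait]  node(6,5) S=151.6946 payoff=0.0000 vs cont=1.6415 → 1.6415 [wait]  node(6,6) S=184.1822 payoff=0.0000 vs cont=0.0000 → 0.0000 [wait]  ⇒ S*(6)=84.7497
t_5: node(5,0) S=63.3464 payoff=63.7036 vs cont=63.0127 → 63.7036 [stop]  node(5,1) S=76.9129 payoff=50.1371 vs cont=49.4462 → 50.1371 [stop]  node(5,2) S=93.3849 payoff=33.6651 vs cont=33.0372 → 33.6651 [stop]  node(5,3) S=113.3846 payoff=13.6654 vs cont=16.5954 → 16.5954 [wait]  node(5,4) S=137.6675 payoff=0.0000 vs cont=5.3689 → 5.3689 [wait]  node(5,5) S=167.1510 payoff=0.0000 vs cont=0.8099 → 0.8099 [wait]  ⇒ S*(5)=93.3849
t_4: node(4,0) S=69.8008 payoff=57.2492 vs cont=56.5583 → 57.2492 [stop]  node(4,1) S=84.7497 payoff=42.3003 vs cont=41.6095 → 42.3003 [stop]  node(4,2) S=102.9000 payoff=24.1500 vs cont=24.9275 → 24.9275 [wait]  node(4,3) S=124.9375 payoff=2.1125 vs cont=10.8790 → 10.8790 [wait]  node(4,4) S=151.6946 payoff=0.0000 vs cont=3.0549 → 3.0549 [wait]  ⇒ S*(4)=84.7497
t_3: node(3,0) S=76.9129 payoff=50.1371 vs cont=49.4462 → 50.1371 [stop]  node(3,1) S=93.3849 payoff=33.6651 vs cont=33.3639 → 33.6651 [stop]  node(3,2) S=113.3846 payoff=13.6654 vs cont=17.7515 → 17.7515 [wait]  node(3,3) S=137.6675 payoff=0.0000 vs cont=6.8988 → 6.8988 [wait]  ⇒ S*(3)=93.3849
t_2: node(2,0) S=84.7497 payoff=42.3003 vs cont=41.6095 → 42.3003 [stop]  node(2,1) S=102.9000 payoff=24.1500 vs cont=25.5069 → 25.5069 [wait]  node(2,2) S=124.9375 payoff=2.1125 vs cont=12.2161 → 12.2161 [wait]  ⇒ S*(2)=84.7497
t_1: node(1,0) S=93.3849 payoff=33.6651 vs cont=33.6542 → 33.6651 [stop]  node(1,1) S=113.3846 payoff=13.6654 vs cont=18.7074 → 18.7074 [wait]  ⇒ S*(1)=93.3849
t_0: node(0,0) S=102.9000 payoff=24.1500 vs cont=25.9859 → 25.9859 [wait]  ⇒ S*(0)=-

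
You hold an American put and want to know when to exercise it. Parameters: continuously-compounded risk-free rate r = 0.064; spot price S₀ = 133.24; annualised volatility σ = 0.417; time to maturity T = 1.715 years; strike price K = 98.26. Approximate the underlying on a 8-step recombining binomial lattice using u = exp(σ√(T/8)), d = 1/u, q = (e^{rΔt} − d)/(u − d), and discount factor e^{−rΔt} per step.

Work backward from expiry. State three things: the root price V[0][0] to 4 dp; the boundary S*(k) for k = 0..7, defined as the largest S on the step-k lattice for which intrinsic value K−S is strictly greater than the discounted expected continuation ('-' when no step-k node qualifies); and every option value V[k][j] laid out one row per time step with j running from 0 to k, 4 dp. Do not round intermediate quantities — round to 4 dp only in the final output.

Δt=0.21438, u=1.21297, d=0.82442, q=0.48743, disc=e^(-rΔt)=0.98637
k=8 terminal: V=max(K-S,0) → 69.8267 56.4260 36.7095 7.7007 0.0000 0.0000 0.0000 0.0000 0.0000
k=7: j=0 S=34.4889 intr=63.7711 cont=62.4322 V=63.7711[EX]; j=1 S=50.7435 intr=47.5165 cont=46.1776 V=47.5165[EX]; j=2 S=74.6590 intr=23.6010 cont=22.2621 V=23.6010[EX]; j=3 S=109.8459 intr=0.0000 cont=3.8933 V=3.8933[hold]; j=4 S=161.6164 intr=0.0000 cont=0.0000 V=0.0000[hold]; j=5 S=237.7865 intr=0.0000 cont=0.0000 V=0.0000[hold]; j=6 S=349.8556 intr=0.0000 cont=0.0000 V=0.0000[hold]; j=7 S=514.7431 intr=0.0000 cont=0.0000 V=0.0000[hold]  S*(7)=74.6590
k=6: j=0 S=41.8340 intr=56.4260 cont=55.0871 V=56.4260[EX]; j=1 S=61.5505 intr=36.7095 cont=35.3706 V=36.7095[EX]; j=2 S=90.5593 intr=7.7007 cont=13.8041 V=13.8041[hold]; j=3 S=133.2400 intr=0.0000 cont=1.9684 V=1.9684[hold]; j=4 S=196.0362 intr=0.0000 cont=0.0000 V=0.0000[hold]; j=5 S=288.4284 intr=0.0000 cont=0.0000 V=0.0000[hold]; j=6 S=424.3651 intr=0.0000 cont=0.0000 V=0.0000[hold]  S*(6)=61.5505
k=5: j=0 S=50.7435 intr=47.5165 cont=46.1776 V=47.5165[EX]; j=1 S=74.6590 intr=23.6010 cont=25.1966 V=25.1966[hold]; j=2 S=109.8459 intr=0.0000 cont=7.9255 V=7.9255[hold]; j=3 S=161.6164 intr=0.0000 cont=0.9952 V=0.9952[hold]; j=4 S=237.7865 intr=0.0000 cont=0.0000 V=0.0000[hold]; j=5 S=349.8556 intr=0.0000 cont=0.0000 V=0.0000[hold]  S*(5)=50.7435
k=4: j=0 S=61.5505 intr=36.7095 cont=36.1378 V=36.7095[EX]; j=1 S=90.5593 intr=7.7007 cont=16.5494 V=16.5494[hold]; j=2 S=133.2400 intr=0.0000 cont=4.4854 V=4.4854[hold]; j=3 S=196.0362 intr=0.0000 cont=0.5031 V=0.5031[hold]; j=4 S=288.4284 intr=0.0000 cont=0.0000 V=0.0000[hold]  S*(4)=61.5505
k=3: j=0 S=74.6590 intr=23.6010 cont=26.5165 V=26.5165[hold]; j=1 S=109.8459 intr=0.0000 cont=10.5236 V=10.5236[hold]; j=2 S=161.6164 intr=0.0000 cont=2.5097 V=2.5097[hold]; j=3 S=237.7865 intr=0.0000 cont=0.2544 V=0.2544[hold]  S*(3)=-
k=2: j=0 S=90.5593 intr=7.7007 cont=18.4659 V=18.4659[hold]; j=1 S=133.2400 intr=0.0000 cont=6.5272 V=6.5272[hold]; j=2 S=196.0362 intr=0.0000 cont=1.3911 V=1.3911[hold]  S*(2)=-
k=1: j=0 S=109.8459 intr=0.0000 cont=12.4742 V=12.4742[hold]; j=1 S=161.6164 intr=0.0000 cont=3.9689 V=3.9689[hold]  S*(1)=-
k=0: j=0 S=133.2400 intr=0.0000 cont=8.2149 V=8.2149[hold]  S*(0)=-

price = 8.2149
boundary = - - - - 61.5505 50.7435 61.5505 74.6590
tree:
8.2149
12.4742 3.9689
18.4659 6.5272 1.3911
26.5165 10.5236 2.5097 0.2544
36.7095 16.5494 4.4854 0.5031 0.0000
47.5165 25.1966 7.9255 0.9952 0.0000 0.0000
56.4260 36.7095 13.8041 1.9684 0.0000 0.0000 0.0000
63.7711 47.5165 23.6010 3.8933 0.0000 0.0000 0.0000 0.0000
69.8267 56.4260 36.7095 7.7007 0.0000 0.0000 0.0000 0.0000 0.0000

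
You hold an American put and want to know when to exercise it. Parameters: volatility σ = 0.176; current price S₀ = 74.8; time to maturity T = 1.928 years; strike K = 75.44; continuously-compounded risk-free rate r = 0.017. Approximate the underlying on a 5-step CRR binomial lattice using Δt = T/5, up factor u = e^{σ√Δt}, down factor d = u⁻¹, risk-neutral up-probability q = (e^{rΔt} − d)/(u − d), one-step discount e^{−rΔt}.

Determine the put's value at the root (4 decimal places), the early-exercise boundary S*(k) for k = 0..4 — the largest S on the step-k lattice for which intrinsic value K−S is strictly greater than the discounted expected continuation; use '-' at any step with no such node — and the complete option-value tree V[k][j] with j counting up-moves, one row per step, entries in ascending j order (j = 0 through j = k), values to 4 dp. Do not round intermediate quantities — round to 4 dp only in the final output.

Δt=0.38560, u=1.11549, d=0.89647, q=0.50273, disc=e^(-rΔt)=0.99347
k=5 terminal: V=max(K-S,0) → 32.1307 21.5499 8.3840 0.0000 0.0000 0.0000
k=4: j=0 S=48.3109 intr=27.1291 cont=26.6362 V=27.1291[EX]; j=1 S=60.1137 intr=15.3263 cont=14.8334 V=15.3263[EX]; j=2 S=74.8000 intr=0.6400 cont=4.1419 V=4.1419[hold]; j=3 S=93.0743 intr=0.0000 cont=0.0000 V=0.0000[hold]; j=4 S=115.8132 intr=0.0000 cont=0.0000 V=0.0000[hold]  S*(4)=60.1137
k=3: j=0 S=53.8901 intr=21.5499 cont=21.0570 V=21.5499[EX]; j=1 S=67.0560 intr=8.3840 cont=9.6401 V=9.6401[hold]; j=2 S=83.4384 intr=0.0000 cont=2.0462 V=2.0462[hold]; j=3 S=103.8231 intr=0.0000 cont=0.0000 V=0.0000[hold]  S*(3)=53.8901
k=2: j=0 S=60.1137 intr=15.3263 cont=15.4608 V=15.4608[hold]; j=1 S=74.8000 intr=0.6400 cont=5.7843 V=5.7843[hold]; j=2 S=93.0743 intr=0.0000 cont=1.0108 V=1.0108[hold]  S*(2)=-
k=1: j=0 S=67.0560 intr=8.3840 cont=10.5269 V=10.5269[hold]; j=1 S=83.4384 intr=0.0000 cont=3.3624 V=3.3624[hold]  S*(1)=-
k=0: j=0 S=74.8000 intr=0.6400 cont=6.8798 V=6.8798[hold]  S*(0)=-

price = 6.8798
boundary = - - - 53.8901 60.1137
tree:
6.8798
10.5269 3.3624
15.4608 5.7843 1.0108
21.5499 9.6401 2.0462 0.0000
27.1291 15.3263 4.1419 0.0000 0.0000
32.1307 21.5499 8.3840 0.0000 0.0000 0.0000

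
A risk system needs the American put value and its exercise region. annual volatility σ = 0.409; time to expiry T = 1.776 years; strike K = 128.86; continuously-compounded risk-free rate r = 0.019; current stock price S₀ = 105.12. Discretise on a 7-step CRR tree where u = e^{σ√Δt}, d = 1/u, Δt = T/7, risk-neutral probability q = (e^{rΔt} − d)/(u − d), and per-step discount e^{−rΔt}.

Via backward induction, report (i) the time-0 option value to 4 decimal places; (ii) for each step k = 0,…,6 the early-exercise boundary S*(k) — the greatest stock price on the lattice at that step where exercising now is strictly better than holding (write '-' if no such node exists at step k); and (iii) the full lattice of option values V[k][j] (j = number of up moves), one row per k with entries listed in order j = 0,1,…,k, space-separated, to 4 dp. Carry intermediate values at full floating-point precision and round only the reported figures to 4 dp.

params: Δt=0.25371 u=1.22877 d=0.81382 q=0.46032 e^(-rΔt)=0.99519
t_7 payoffs: 104.0063 91.3340 72.2004 43.3110 0.0000 0.0000 0.0000 0.0000
t_6: node(6,0) S=30.5395 payoff=98.3205 vs cont=97.7008 → 98.3205 [stop]  node(6,1) S=46.1109 payoff=82.7491 vs cont=82.1295 → 82.7491 [stop]  node(6,2) S=69.6216 payoff=59.2384 vs cont=58.6187 → 59.2384 [stop]  node(6,3) S=105.1200 payoff=23.7400 vs cont=23.2615 → 23.7400 [stop]  node(6,4) S=158.7181 payoff=0.0000 vs cont=0.0000 → 0.0000 [wait]  node(6,5) S=239.6445 payoff=0.0000 vs cont=0.0000 → 0.0000 [wait]  node(6,6) S=361.8334 payoff=0.0000 vs cont=0.0000 → 0.0000 [wait]  ⇒ S*(6)=105.1200
t_5: node(5,0) S=37.5260 payoff=91.3340 vs cont=90.7143 → 91.3340 [stop]  node(5,1) S=56.6596 payoff=72.2004 vs cont=71.5807 → 72.2004 [stop]  node(5,2) S=85.5490 payoff=43.3110 vs cont=42.6913 → 43.3110 [stop]  node(5,3) S=129.1683 payoff=0.0000 vs cont=12.7503 → 12.7503 [wait]  node(5,4) S=195.0280 payoff=0.0000 vs cont=0.0000 → 0.0000 [wait]  node(5,5) S=294.4680 payoff=0.0000 vs cont=0.0000 → 0.0000 [wait]  ⇒ S*(5)=85.5490
t_4: node(4,0) S=46.1109 payoff=82.7491 vs cont=82.1295 → 82.7491 [stop]  node(4,1) S=69.6216 payoff=59.2384 vs cont=58.6187 → 59.2384 [stop]  node(4,2) S=105.1200 payoff=23.7400 vs cont=29.1026 → 29.1026 [wait]  node(4,3) S=158.7181 payoff=0.0000 vs cont=6.8480 → 6.8480 [wait]  node(4,4) S=239.6445 payoff=0.0000 vs cont=0.0000 → 0.0000 [wait]  ⇒ S*(4)=69.6216
t_3: node(3,0) S=56.6596 payoff=72.2004 vs cont=71.5807 → 72.2004 [stop]  node(3,1) S=85.5490 payoff=43.3110 vs cont=45.1480 → 45.1480 [wait]  node(3,2) S=129.1683 payoff=0.0000 vs cont=18.7676 → 18.7676 [wait]  node(3,3) S=195.0280 payoff=0.0000 vs cont=3.6779 → 3.6779 [wait]  ⇒ S*(3)=56.6596
t_2: node(2,0) S=69.6216 payoff=59.2384 vs cont=59.4602 → 59.4602 [wait]  node(2,1) S=105.1200 payoff=23.7400 vs cont=32.8458 → 32.8458 [wait]  node(2,2) S=158.7181 payoff=0.0000 vs cont=11.7646 → 11.7646 [wait]  ⇒ S*(2)=-
t_1: node(1,0) S=85.5490 payoff=43.3110 vs cont=46.9819 → 46.9819 [wait]  node(1,1) S=129.1683 payoff=0.0000 vs cont=23.0303 → 23.0303 [wait]  ⇒ S*(1)=-
t_0: node(0,0) S=105.1200 payoff=23.7400 vs cont=35.7835 → 35.7835 [wait]  ⇒ S*(0)=-

price = 35.7835
boundary = - - - 56.6596 69.6216 85.5490 105.1200
tree:
35.7835
46.9819 23.0303
59.4602 32.8458 11.7646
72.2004 45.1480 18.7676 3.6779
82.7491 59.2384 29.1026 6.8480 0.0000
91.3340 72.2004 43.3110 12.7503 0.0000 0.0000
98.3205 82.7491 59.2384 23.7400 0.0000 0.0000 0.0000
104.0063 91.3340 72.2004 43.3110 0.0000 0.0000 0.0000 0.0000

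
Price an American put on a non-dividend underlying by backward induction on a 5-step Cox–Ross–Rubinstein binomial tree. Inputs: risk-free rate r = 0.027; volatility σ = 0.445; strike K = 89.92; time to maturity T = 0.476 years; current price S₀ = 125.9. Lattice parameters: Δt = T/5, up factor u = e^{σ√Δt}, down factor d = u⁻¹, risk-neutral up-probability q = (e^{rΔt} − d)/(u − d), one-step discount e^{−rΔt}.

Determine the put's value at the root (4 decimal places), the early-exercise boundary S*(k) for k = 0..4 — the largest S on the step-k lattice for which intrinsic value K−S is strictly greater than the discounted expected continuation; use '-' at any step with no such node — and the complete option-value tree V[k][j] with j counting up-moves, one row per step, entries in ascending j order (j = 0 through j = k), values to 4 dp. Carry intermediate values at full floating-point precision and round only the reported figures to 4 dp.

Δt=0.09520, u=1.14718, d=0.87171, q=0.47507, disc=e^(-rΔt)=0.99743
k=5 terminal: V=max(K-S,0) → 26.5510 6.5257 0.0000 0.0000 0.0000 0.0000
k=4: j=0 S=72.6954 intr=17.2246 cont=16.9938 V=17.2246[EX]; j=1 S=95.6679 intr=0.0000 cont=3.4167 V=3.4167[hold]; j=2 S=125.9000 intr=0.0000 cont=0.0000 V=0.0000[hold]; j=3 S=165.6858 intr=0.0000 cont=0.0000 V=0.0000[hold]; j=4 S=218.0442 intr=0.0000 cont=0.0000 V=0.0000[hold]  S*(4)=72.6954
k=3: j=0 S=83.3943 intr=6.5257 cont=10.6375 V=10.6375[hold]; j=1 S=109.7478 intr=0.0000 cont=1.7889 V=1.7889[hold]; j=2 S=144.4293 intr=0.0000 cont=0.0000 V=0.0000[hold]; j=3 S=190.0706 intr=0.0000 cont=0.0000 V=0.0000[hold]  S*(3)=-
k=2: j=0 S=95.6679 intr=0.0000 cont=6.4173 V=6.4173[hold]; j=1 S=125.9000 intr=0.0000 cont=0.9366 V=0.9366[hold]; j=2 S=165.6858 intr=0.0000 cont=0.0000 V=0.0000[hold]  S*(2)=-
k=1: j=0 S=109.7478 intr=0.0000 cont=3.8038 V=3.8038[hold]; j=1 S=144.4293 intr=0.0000 cont=0.4904 V=0.4904[hold]  S*(1)=-
k=0: j=0 S=125.9000 intr=0.0000 cont=2.2240 V=2.2240[hold]  S*(0)=-

price = 2.2240
boundary = - - - - 72.6954
tree:
2.2240
3.8038 0.4904
6.4173 0.9366 0.0000
10.6375 1.7889 0.0000 0.0000
17.2246 3.4167 0.0000 0.0000 0.0000
26.5510 6.5257 0.0000 0.0000 0.0000 0.0000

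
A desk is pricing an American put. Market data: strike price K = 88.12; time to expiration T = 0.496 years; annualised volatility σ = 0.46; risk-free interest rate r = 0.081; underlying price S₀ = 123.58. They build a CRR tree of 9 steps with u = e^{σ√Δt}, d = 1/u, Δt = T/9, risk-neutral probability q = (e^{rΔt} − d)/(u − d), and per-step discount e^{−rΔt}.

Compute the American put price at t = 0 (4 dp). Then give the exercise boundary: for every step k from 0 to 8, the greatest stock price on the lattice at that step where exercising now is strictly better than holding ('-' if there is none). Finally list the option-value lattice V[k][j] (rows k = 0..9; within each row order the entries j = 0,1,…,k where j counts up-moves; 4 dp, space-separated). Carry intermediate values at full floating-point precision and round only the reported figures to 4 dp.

Δt=0.05511, u=1.11403, d=0.89764, q=0.49370, disc=e^(-rΔt)=0.99555
k=9 terminal: V=max(K-S,0) → 41.3617 30.0895 16.0998 0.0000 0.0000 0.0000 0.0000 0.0000 0.0000 0.0000
k=8: j=0 S=52.0904 intr=36.0296 cont=35.6371 V=36.0296[EX]; j=1 S=64.6480 intr=23.4720 cont=23.0795 V=23.4720[EX]; j=2 S=80.2330 intr=7.8870 cont=8.1150 V=8.1150[hold]; j=3 S=99.5751 intr=0.0000 cont=0.0000 V=0.0000[hold]; j=4 S=123.5800 intr=0.0000 cont=0.0000 V=0.0000[hold]; j=5 S=153.3719 intr=0.0000 cont=0.0000 V=0.0000[hold]; j=6 S=190.3458 intr=0.0000 cont=0.0000 V=0.0000[hold]; j=7 S=236.2332 intr=0.0000 cont=0.0000 V=0.0000[hold]; j=8 S=293.1829 intr=0.0000 cont=0.0000 V=0.0000[hold]  S*(8)=64.6480
k=7: j=0 S=58.0305 intr=30.0895 cont=29.6970 V=30.0895[EX]; j=1 S=72.0202 intr=16.0998 cont=15.8194 V=16.0998[EX]; j=2 S=89.3824 intr=0.0000 cont=4.0903 V=4.0903[hold]; j=3 S=110.9301 intr=0.0000 cont=0.0000 V=0.0000[hold]; j=4 S=137.6724 intr=0.0000 cont=0.0000 V=0.0000[hold]; j=5 S=170.8616 intr=0.0000 cont=0.0000 V=0.0000[hold]; j=6 S=212.0519 intr=0.0000 cont=0.0000 V=0.0000[hold]; j=7 S=263.1721 intr=0.0000 cont=0.0000 V=0.0000[hold]  S*(7)=72.0202
k=6: j=0 S=64.6480 intr=23.4720 cont=23.0795 V=23.4720[EX]; j=1 S=80.2330 intr=7.8870 cont=10.1254 V=10.1254[hold]; j=2 S=99.5751 intr=0.0000 cont=2.0617 V=2.0617[hold]; j=3 S=123.5800 intr=0.0000 cont=0.0000 V=0.0000[hold]; j=4 S=153.3719 intr=0.0000 cont=0.0000 V=0.0000[hold]; j=5 S=190.3458 intr=0.0000 cont=0.0000 V=0.0000[hold]; j=6 S=236.2332 intr=0.0000 cont=0.0000 V=0.0000[hold]  S*(6)=64.6480
k=5: j=0 S=72.0202 intr=16.0998 cont=16.8075 V=16.8075[hold]; j=1 S=89.3824 intr=0.0000 cont=6.1169 V=6.1169[hold]; j=2 S=110.9301 intr=0.0000 cont=1.0392 V=1.0392[hold]; j=3 S=137.6724 intr=0.0000 cont=0.0000 V=0.0000[hold]; j=4 S=170.8616 intr=0.0000 cont=0.0000 V=0.0000[hold]; j=5 S=212.0519 intr=0.0000 cont=0.0000 V=0.0000[hold]  S*(5)=-
k=4: j=0 S=80.2330 intr=7.8870 cont=11.4782 V=11.4782[hold]; j=1 S=99.5751 intr=0.0000 cont=3.5939 V=3.5939[hold]; j=2 S=123.5800 intr=0.0000 cont=0.5238 V=0.5238[hold]; j=3 S=153.3719 intr=0.0000 cont=0.0000 V=0.0000[hold]; j=4 S=190.3458 intr=0.0000 cont=0.0000 V=0.0000[hold]  S*(4)=-
k=3: j=0 S=89.3824 intr=0.0000 cont=7.5519 V=7.5519[hold]; j=1 S=110.9301 intr=0.0000 cont=2.0689 V=2.0689[hold]; j=2 S=137.6724 intr=0.0000 cont=0.2640 V=0.2640[hold]; j=3 S=170.8616 intr=0.0000 cont=0.0000 V=0.0000[hold]  S*(3)=-
k=2: j=0 S=99.5751 intr=0.0000 cont=4.8234 V=4.8234[hold]; j=1 S=123.5800 intr=0.0000 cont=1.1726 V=1.1726[hold]; j=2 S=153.3719 intr=0.0000 cont=0.1331 V=0.1331[hold]  S*(2)=-
k=1: j=0 S=110.9301 intr=0.0000 cont=3.0075 V=3.0075[hold]; j=1 S=137.6724 intr=0.0000 cont=0.6564 V=0.6564[hold]  S*(1)=-
k=0: j=0 S=123.5800 intr=0.0000 cont=1.8385 V=1.8385[hold]  S*(0)=-

price = 1.8385
boundary = - - - - - - 64.6480 72.0202 64.6480
tree:
1.8385
3.0075 0.6564
4.8234 1.1726 0.1331
7.5519 2.0689 0.2640 0.0000
11.4782 3.5939 0.5238 0.0000 0.0000
16.8075 6.1169 1.0392 0.0000 0.0000 0.0000
23.4720 10.1254 2.0617 0.0000 0.0000 0.0000 0.0000
30.0895 16.0998 4.0903 0.0000 0.0000 0.0000 0.0000 0.0000
36.0296 23.4720 8.1150 0.0000 0.0000 0.0000 0.0000 0.0000 0.0000
41.3617 30.0895 16.0998 0.0000 0.0000 0.0000 0.0000 0.0000 0.0000 0.0000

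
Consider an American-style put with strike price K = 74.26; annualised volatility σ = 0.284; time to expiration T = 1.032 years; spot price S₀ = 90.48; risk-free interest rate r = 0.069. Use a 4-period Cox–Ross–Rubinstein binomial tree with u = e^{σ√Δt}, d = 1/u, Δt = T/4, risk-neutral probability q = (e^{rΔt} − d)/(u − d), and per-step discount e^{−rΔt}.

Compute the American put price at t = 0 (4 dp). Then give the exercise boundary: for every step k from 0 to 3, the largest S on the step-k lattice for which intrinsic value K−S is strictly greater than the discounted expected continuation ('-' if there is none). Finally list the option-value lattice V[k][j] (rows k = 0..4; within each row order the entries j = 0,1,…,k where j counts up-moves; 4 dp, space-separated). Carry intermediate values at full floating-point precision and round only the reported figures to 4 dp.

price = 2.5811
boundary = - - - 58.6957
tree:
2.5811
4.8205 0.6516
8.8000 1.3995 0.0000
15.5643 3.0059 0.0000 0.0000
23.4490 6.4560 0.0000 0.0000 0.0000

params: Δt=0.25800 u=1.15518 d=0.86567 q=0.52604 e^(-rΔt)=0.98236
t_4 payoffs: 23.4490 6.4560 0.0000 0.0000 0.0000
t_3: node(3,0) S=58.6957 payoff=15.5643 vs cont=14.2540 → 15.5643 [stop]  node(3,1) S=78.3256 payoff=0.0000 vs cont=3.0059 → 3.0059 [wait]  node(3,2) S=104.5205 payoff=0.0000 vs cont=0.0000 → 0.0000 [wait]  node(3,3) S=139.4758 payoff=0.0000 vs cont=0.0000 → 0.0000 [wait]  ⇒ S*(3)=58.6957
t_2: node(2,0) S=67.8040 payoff=6.4560 vs cont=8.8000 → 8.8000 [wait]  node(2,1) S=90.4800 payoff=0.0000 vs cont=1.3995 → 1.3995 [wait]  node(2,2) S=120.7397 payoff=0.0000 vs cont=0.0000 → 0.0000 [wait]  ⇒ S*(2)=-
t_1: node(1,0) S=78.3256 payoff=0.0000 vs cont=4.8205 → 4.8205 [wait]  node(1,1) S=104.5205 payoff=0.0000 vs cont=0.6516 → 0.6516 [wait]  ⇒ S*(1)=-
t_0: node(0,0) S=90.4800 payoff=0.0000 vs cont=2.5811 → 2.5811 [wait]  ⇒ S*(0)=-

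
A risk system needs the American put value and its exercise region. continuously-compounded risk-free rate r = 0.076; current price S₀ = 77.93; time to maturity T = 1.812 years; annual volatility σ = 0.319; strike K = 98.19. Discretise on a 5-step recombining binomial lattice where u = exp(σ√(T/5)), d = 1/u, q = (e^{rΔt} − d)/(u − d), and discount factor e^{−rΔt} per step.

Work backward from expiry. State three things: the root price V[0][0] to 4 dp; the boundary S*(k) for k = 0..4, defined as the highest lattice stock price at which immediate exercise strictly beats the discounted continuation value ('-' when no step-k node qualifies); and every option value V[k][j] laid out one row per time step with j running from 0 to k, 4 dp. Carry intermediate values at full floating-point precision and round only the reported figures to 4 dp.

Δt=0.36240  u=1.21172  d=0.82528  q=0.52440  discount=0.97283
step 5 (expiry): payoffs max(K−S,0) = 68.3567 54.3871 33.8762 3.7610 0.0000 0.0000
step 4: (k=4,j=0): S=36.1495, (K−S)⁺=62.0405, hold=59.3730 ⇒ V=62.0405 exercise | (k=4,j=1): S=53.0767, (K−S)⁺=45.1133, hold=42.4459 ⇒ V=45.1133 exercise | (k=4,j=2): S=77.9300, (K−S)⁺=20.2600, hold=17.5925 ⇒ V=20.2600 exercise | (k=4,j=3): S=114.4210, (K−S)⁺=0.0000, hold=1.7401 ⇒ V=1.7401 continue | (k=4,j=4): S=167.9991, (K−S)⁺=0.0000, hold=0.0000 ⇒ V=0.0000 continue  boundary S*=77.9300
step 3: (k=3,j=0): S=43.8029, (K−S)⁺=54.3871, hold=51.7196 ⇒ V=54.3871 exercise | (k=3,j=1): S=64.3138, (K−S)⁺=33.8762, hold=31.2087 ⇒ V=33.8762 exercise | (k=3,j=2): S=94.4290, (K−S)⁺=3.7610, hold=10.2616 ⇒ V=10.2616 continue | (k=3,j=3): S=138.6457, (K−S)⁺=0.0000, hold=0.8051 ⇒ V=0.8051 continue  boundary S*=64.3138
step 2: (k=2,j=0): S=53.0767, (K−S)⁺=45.1133, hold=42.4459 ⇒ V=45.1133 exercise | (k=2,j=1): S=77.9300, (K−S)⁺=20.2600, hold=20.9088 ⇒ V=20.9088 continue | (k=2,j=2): S=114.4210, (K−S)⁺=0.0000, hold=5.1586 ⇒ V=5.1586 continue  boundary S*=53.0767
step 1: (k=1,j=0): S=64.3138, (K−S)⁺=33.8762, hold=31.5397 ⇒ V=33.8762 exercise | (k=1,j=1): S=94.4290, (K−S)⁺=3.7610, hold=12.3057 ⇒ V=12.3057 continue  boundary S*=64.3138
step 0: (k=0,j=0): S=77.9300, (K−S)⁺=20.2600, hold=21.9516 ⇒ V=21.9516 continue  boundary S*=-

price = 21.9516
boundary = - 64.3138 53.0767 64.3138 77.9300
tree:
21.9516
33.8762 12.3057
45.1133 20.9088 5.1586
54.3871 33.8762 10.2616 0.8051
62.0405 45.1133 20.2600 1.7401 0.0000
68.3567 54.3871 33.8762 3.7610 0.0000 0.0000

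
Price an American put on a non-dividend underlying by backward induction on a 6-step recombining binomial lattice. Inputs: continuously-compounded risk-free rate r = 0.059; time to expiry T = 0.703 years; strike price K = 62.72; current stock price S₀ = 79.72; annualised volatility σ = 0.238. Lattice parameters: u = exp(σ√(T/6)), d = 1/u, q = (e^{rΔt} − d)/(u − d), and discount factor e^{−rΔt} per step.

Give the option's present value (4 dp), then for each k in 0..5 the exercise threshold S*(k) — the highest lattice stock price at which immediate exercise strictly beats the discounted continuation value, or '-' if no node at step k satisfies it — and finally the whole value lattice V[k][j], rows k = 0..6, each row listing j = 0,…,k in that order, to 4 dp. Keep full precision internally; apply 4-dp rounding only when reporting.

Δt=0.11717  u=1.08488  d=0.92176  q=0.52217  discount=0.99311
step 6 (expiry): payoffs max(K−S,0) = 13.8227 5.1700 0.0000 0.0000 0.0000 0.0000 0.0000
step 5: (k=5,j=0): S=53.0475, (K−S)⁺=9.6725, hold=9.2404 ⇒ V=9.6725 exercise | (k=5,j=1): S=62.4347, (K−S)⁺=0.2853, hold=2.4533 ⇒ V=2.4533 continue | (k=5,j=2): S=73.4830, (K−S)⁺=0.0000, hold=0.0000 ⇒ V=0.0000 continue | (k=5,j=3): S=86.4864, (K−S)⁺=0.0000, hold=0.0000 ⇒ V=0.0000 continue | (k=5,j=4): S=101.7908, (K−S)⁺=0.0000, hold=0.0000 ⇒ V=0.0000 continue | (k=5,j=5): S=119.8035, (K−S)⁺=0.0000, hold=0.0000 ⇒ V=0.0000 continue  boundary S*=53.0475
step 4: (k=4,j=0): S=57.5500, (K−S)⁺=5.1700, hold=5.8622 ⇒ V=5.8622 continue | (k=4,j=1): S=67.7339, (K−S)⁺=0.0000, hold=1.1642 ⇒ V=1.1642 continue | (k=4,j=2): S=79.7200, (K−S)⁺=0.0000, hold=0.0000 ⇒ V=0.0000 continue | (k=4,j=3): S=93.8271, (K−S)⁺=0.0000, hold=0.0000 ⇒ V=0.0000 continue | (k=4,j=4): S=110.4305, (K−S)⁺=0.0000, hold=0.0000 ⇒ V=0.0000 continue  boundary S*=-
step 3: (k=3,j=0): S=62.4347, (K−S)⁺=0.2853, hold=3.3855 ⇒ V=3.3855 continue | (k=3,j=1): S=73.4830, (K−S)⁺=0.0000, hold=0.5525 ⇒ V=0.5525 continue | (k=3,j=2): S=86.4864, (K−S)⁺=0.0000, hold=0.0000 ⇒ V=0.0000 continue | (k=3,j=3): S=101.7908, (K−S)⁺=0.0000, hold=0.0000 ⇒ V=0.0000 continue  boundary S*=-
step 2: (k=2,j=0): S=67.7339, (K−S)⁺=0.0000, hold=1.8931 ⇒ V=1.8931 continue | (k=2,j=1): S=79.7200, (K−S)⁺=0.0000, hold=0.2622 ⇒ V=0.2622 continue | (k=2,j=2): S=93.8271, (K−S)⁺=0.0000, hold=0.0000 ⇒ V=0.0000 continue  boundary S*=-
step 1: (k=1,j=0): S=73.4830, (K−S)⁺=0.0000, hold=1.0343 ⇒ V=1.0343 continue | (k=1,j=1): S=86.4864, (K−S)⁺=0.0000, hold=0.1244 ⇒ V=0.1244 continue  boundary S*=-
step 0: (k=0,j=0): S=79.7200, (K−S)⁺=0.0000, hold=0.5553 ⇒ V=0.5553 continue  boundary S*=-

price = 0.5553
boundary = - - - - - 53.0475
tree:
0.5553
1.0343 0.1244
1.8931 0.2622 0.0000
3.3855 0.5525 0.0000 0.0000
5.8622 1.1642 0.0000 0.0000 0.0000
9.6725 2.4533 0.0000 0.0000 0.0000 0.0000
13.8227 5.1700 0.0000 0.0000 0.0000 0.0000 0.0000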